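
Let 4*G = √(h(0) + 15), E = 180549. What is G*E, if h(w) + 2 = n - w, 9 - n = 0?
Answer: 180549*√22/4 ≈ 2.1171e+5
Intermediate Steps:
n = 9 (n = 9 - 1*0 = 9 + 0 = 9)
h(w) = 7 - w (h(w) = -2 + (9 - w) = 7 - w)
G = √22/4 (G = √((7 - 1*0) + 15)/4 = √((7 + 0) + 15)/4 = √(7 + 15)/4 = √22/4 ≈ 1.1726)
G*E = (√22/4)*180549 = 180549*√22/4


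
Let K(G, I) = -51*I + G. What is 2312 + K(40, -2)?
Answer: 2454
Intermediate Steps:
K(G, I) = G - 51*I
2312 + K(40, -2) = 2312 + (40 - 51*(-2)) = 2312 + (40 + 102) = 2312 + 142 = 2454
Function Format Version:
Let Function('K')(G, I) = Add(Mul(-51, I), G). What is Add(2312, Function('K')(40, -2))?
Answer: 2454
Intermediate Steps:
Function('K')(G, I) = Add(G, Mul(-51, I))
Add(2312, Function('K')(40, -2)) = Add(2312, Add(40, Mul(-51, -2))) = Add(2312, Add(40, 102)) = Add(2312, 142) = 2454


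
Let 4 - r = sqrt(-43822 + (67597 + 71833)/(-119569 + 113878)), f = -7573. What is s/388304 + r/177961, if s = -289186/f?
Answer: 4516166751/37379769839608 - 8*I*sqrt(22188713883)/1012776051 ≈ 0.00012082 - 0.0011766*I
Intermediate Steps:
s = 289186/7573 (s = -289186/(-7573) = -289186*(-1/7573) = 289186/7573 ≈ 38.186)
r = 4 - 8*I*sqrt(22188713883)/5691 (r = 4 - sqrt(-43822 + (67597 + 71833)/(-119569 + 113878)) = 4 - sqrt(-43822 + 139430/(-5691)) = 4 - sqrt(-43822 + 139430*(-1/5691)) = 4 - sqrt(-43822 - 139430/5691) = 4 - sqrt(-249530432/5691) = 4 - 8*I*sqrt(22188713883)/5691 ≈ 4.0 - 209.4*I)
s/388304 + r/177961 = (289186/7573)/388304 + (4 - 8*I*sqrt(22188713883)/5691)/177961 = (289186/7573)*(1/388304) + (4 - 8*I*sqrt(22188713883)/5691)*(1/177961) = 144593/1470313096 + (4/177961 - 8*I*sqrt(22188713883)/1012776051) = 4516166751/37379769839608 - 8*I*sqrt(22188713883)/1012776051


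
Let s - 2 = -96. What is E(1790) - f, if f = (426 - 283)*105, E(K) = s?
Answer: -15109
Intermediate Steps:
s = -94 (s = 2 - 96 = -94)
E(K) = -94
f = 15015 (f = 143*105 = 15015)
E(1790) - f = -94 - 1*15015 = -94 - 15015 = -15109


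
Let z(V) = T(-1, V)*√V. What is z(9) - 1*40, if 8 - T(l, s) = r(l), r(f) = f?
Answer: -13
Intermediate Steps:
T(l, s) = 8 - l
z(V) = 9*√V (z(V) = (8 - 1*(-1))*√V = (8 + 1)*√V = 9*√V)
z(9) - 1*40 = 9*√9 - 1*40 = 9*3 - 40 = 27 - 40 = -13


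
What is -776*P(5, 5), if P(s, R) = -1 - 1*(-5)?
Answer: -3104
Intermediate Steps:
P(s, R) = 4 (P(s, R) = -1 + 5 = 4)
-776*P(5, 5) = -776*4 = -3104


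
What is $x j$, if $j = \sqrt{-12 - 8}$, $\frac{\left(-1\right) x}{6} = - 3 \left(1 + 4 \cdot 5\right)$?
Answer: $756 i \sqrt{5} \approx 1690.5 i$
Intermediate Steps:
$x = 378$ ($x = - 6 \left(- 3 \left(1 + 4 \cdot 5\right)\right) = - 6 \left(- 3 \left(1 + 20\right)\right) = - 6 \left(\left(-3\right) 21\right) = \left(-6\right) \left(-63\right) = 378$)
$j = 2 i \sqrt{5}$ ($j = \sqrt{-20} = 2 i \sqrt{5} \approx 4.4721 i$)
$x j = 378 \cdot 2 i \sqrt{5} = 756 i \sqrt{5}$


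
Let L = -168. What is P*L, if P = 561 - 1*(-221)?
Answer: -131376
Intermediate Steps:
P = 782 (P = 561 + 221 = 782)
P*L = 782*(-168) = -131376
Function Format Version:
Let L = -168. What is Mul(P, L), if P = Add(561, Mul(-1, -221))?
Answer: -131376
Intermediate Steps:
P = 782 (P = Add(561, 221) = 782)
Mul(P, L) = Mul(782, -168) = -131376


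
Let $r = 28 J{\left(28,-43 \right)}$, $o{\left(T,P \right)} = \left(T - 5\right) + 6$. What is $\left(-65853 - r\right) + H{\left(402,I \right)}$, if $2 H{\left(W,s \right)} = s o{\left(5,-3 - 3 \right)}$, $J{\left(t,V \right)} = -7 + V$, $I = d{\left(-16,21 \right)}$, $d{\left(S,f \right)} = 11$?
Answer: $-64420$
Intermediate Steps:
$I = 11$
$o{\left(T,P \right)} = 1 + T$ ($o{\left(T,P \right)} = \left(-5 + T\right) + 6 = 1 + T$)
$H{\left(W,s \right)} = 3 s$ ($H{\left(W,s \right)} = \frac{s \left(1 + 5\right)}{2} = \frac{s 6}{2} = \frac{6 s}{2} = 3 s$)
$r = -1400$ ($r = 28 \left(-7 - 43\right) = 28 \left(-50\right) = -1400$)
$\left(-65853 - r\right) + H{\left(402,I \right)} = \left(-65853 - -1400\right) + 3 \cdot 11 = \left(-65853 + 1400\right) + 33 = -64453 + 33 = -64420$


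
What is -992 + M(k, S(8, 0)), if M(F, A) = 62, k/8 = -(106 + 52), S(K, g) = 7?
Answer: -930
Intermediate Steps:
k = -1264 (k = 8*(-(106 + 52)) = 8*(-1*158) = 8*(-158) = -1264)
-992 + M(k, S(8, 0)) = -992 + 62 = -930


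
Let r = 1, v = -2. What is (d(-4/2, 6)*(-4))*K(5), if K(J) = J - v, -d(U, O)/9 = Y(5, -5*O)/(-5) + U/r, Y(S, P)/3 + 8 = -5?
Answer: 7308/5 ≈ 1461.6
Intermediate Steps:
Y(S, P) = -39 (Y(S, P) = -24 + 3*(-5) = -24 - 15 = -39)
d(U, O) = -351/5 - 9*U (d(U, O) = -9*(-39/(-5) + U/1) = -9*(-39*(-⅕) + U*1) = -9*(39/5 + U) = -351/5 - 9*U)
K(J) = 2 + J (K(J) = J - 1*(-2) = J + 2 = 2 + J)
(d(-4/2, 6)*(-4))*K(5) = ((-351/5 - (-36)/2)*(-4))*(2 + 5) = ((-351/5 - (-36)/2)*(-4))*7 = ((-351/5 - 9*(-2))*(-4))*7 = ((-351/5 + 18)*(-4))*7 = -261/5*(-4)*7 = (1044/5)*7 = 7308/5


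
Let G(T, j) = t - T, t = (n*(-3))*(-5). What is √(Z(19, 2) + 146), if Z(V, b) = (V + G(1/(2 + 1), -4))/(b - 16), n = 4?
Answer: 2*√15477/21 ≈ 11.848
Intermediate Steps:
t = 60 (t = (4*(-3))*(-5) = -12*(-5) = 60)
G(T, j) = 60 - T
Z(V, b) = (179/3 + V)/(-16 + b) (Z(V, b) = (V + (60 - 1/(2 + 1)))/(b - 16) = (V + (60 - 1/3))/(-16 + b) = (V + (60 - 1*⅓))/(-16 + b) = (V + (60 - ⅓))/(-16 + b) = (V + 179/3)/(-16 + b) = (179/3 + V)/(-16 + b))
√(Z(19, 2) + 146) = √((179/3 + 19)/(-16 + 2) + 146) = √((236/3)/(-14) + 146) = √(-1/14*236/3 + 146) = √(-118/21 + 146) = √(2948/21) = 2*√15477/21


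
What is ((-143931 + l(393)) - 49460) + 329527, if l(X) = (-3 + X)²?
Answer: 288236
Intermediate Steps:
((-143931 + l(393)) - 49460) + 329527 = ((-143931 + (-3 + 393)²) - 49460) + 329527 = ((-143931 + 390²) - 49460) + 329527 = ((-143931 + 152100) - 49460) + 329527 = (8169 - 49460) + 329527 = -41291 + 329527 = 288236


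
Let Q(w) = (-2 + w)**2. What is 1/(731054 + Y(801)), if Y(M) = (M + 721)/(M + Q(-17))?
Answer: 581/424743135 ≈ 1.3679e-6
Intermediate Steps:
Y(M) = (721 + M)/(361 + M) (Y(M) = (M + 721)/(M + (-2 - 17)**2) = (721 + M)/(M + (-19)**2) = (721 + M)/(M + 361) = (721 + M)/(361 + M))
1/(731054 + Y(801)) = 1/(731054 + (721 + 801)/(361 + 801)) = 1/(731054 + 1522/1162) = 1/(731054 + (1/1162)*1522) = 1/(731054 + 761/581) = 1/(424743135/581) = 581/424743135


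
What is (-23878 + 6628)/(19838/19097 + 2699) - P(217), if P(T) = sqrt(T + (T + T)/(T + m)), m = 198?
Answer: -8446750/1322119 - sqrt(37552935)/415 ≈ -21.155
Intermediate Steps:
P(T) = sqrt(T + 2*T/(198 + T)) (P(T) = sqrt(T + (T + T)/(T + 198)) = sqrt(T + (2*T)/(198 + T)) = sqrt(T + 2*T/(198 + T)))
(-23878 + 6628)/(19838/19097 + 2699) - P(217) = (-23878 + 6628)/(19838/19097 + 2699) - sqrt(217*(200 + 217)/(198 + 217)) = -17250/(19838*(1/19097) + 2699) - sqrt(217*417/415) = -17250/(1526/1469 + 2699) - sqrt(217*(1/415)*417) = -17250/3966357/1469 - sqrt(90489/415) = -17250*1469/3966357 - sqrt(37552935)/415 = -8446750/1322119 - sqrt(37552935)/415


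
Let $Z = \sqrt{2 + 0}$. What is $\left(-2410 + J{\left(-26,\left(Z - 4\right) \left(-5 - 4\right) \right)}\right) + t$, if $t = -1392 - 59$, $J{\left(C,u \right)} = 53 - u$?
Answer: $-3844 + 9 \sqrt{2} \approx -3831.3$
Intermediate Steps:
$Z = \sqrt{2} \approx 1.4142$
$t = -1451$
$\left(-2410 + J{\left(-26,\left(Z - 4\right) \left(-5 - 4\right) \right)}\right) + t = \left(-2410 + \left(53 - \left(\sqrt{2} - 4\right) \left(-5 - 4\right)\right)\right) - 1451 = \left(-2410 + \left(53 - \left(-4 + \sqrt{2}\right) \left(-9\right)\right)\right) - 1451 = \left(-2410 + \left(53 - \left(36 - 9 \sqrt{2}\right)\right)\right) - 1451 = \left(-2410 + \left(17 + 9 \sqrt{2}\right)\right) - 1451 = \left(-2393 + 9 \sqrt{2}\right) - 1451 = -3844 + 9 \sqrt{2}$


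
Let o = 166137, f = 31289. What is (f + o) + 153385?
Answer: 350811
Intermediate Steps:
(f + o) + 153385 = (31289 + 166137) + 153385 = 197426 + 153385 = 350811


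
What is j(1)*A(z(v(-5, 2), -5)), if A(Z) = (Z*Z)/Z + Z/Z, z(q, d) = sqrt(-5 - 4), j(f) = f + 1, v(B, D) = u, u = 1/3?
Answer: 2 + 6*I ≈ 2.0 + 6.0*I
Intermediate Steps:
u = 1/3 ≈ 0.33333
v(B, D) = 1/3
j(f) = 1 + f
z(q, d) = 3*I (z(q, d) = sqrt(-9) = 3*I)
A(Z) = 1 + Z (A(Z) = Z**2/Z + 1 = Z + 1 = 1 + Z)
j(1)*A(z(v(-5, 2), -5)) = (1 + 1)*(1 + 3*I) = 2*(1 + 3*I) = 2 + 6*I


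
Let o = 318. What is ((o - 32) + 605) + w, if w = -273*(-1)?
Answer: 1164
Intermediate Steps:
w = 273
((o - 32) + 605) + w = ((318 - 32) + 605) + 273 = (286 + 605) + 273 = 891 + 273 = 1164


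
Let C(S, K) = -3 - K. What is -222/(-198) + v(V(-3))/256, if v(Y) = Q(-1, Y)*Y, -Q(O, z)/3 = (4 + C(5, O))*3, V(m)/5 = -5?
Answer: 12161/4224 ≈ 2.8790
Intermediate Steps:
V(m) = -25 (V(m) = 5*(-5) = -25)
Q(O, z) = -9 + 9*O (Q(O, z) = -3*(4 + (-3 - O))*3 = -3*(1 - O)*3 = -3*(3 - 3*O) = -9 + 9*O)
v(Y) = -18*Y (v(Y) = (-9 + 9*(-1))*Y = (-9 - 9)*Y = -18*Y)
-222/(-198) + v(V(-3))/256 = -222/(-198) - 18*(-25)/256 = -222*(-1/198) + 450*(1/256) = 37/33 + 225/128 = 12161/4224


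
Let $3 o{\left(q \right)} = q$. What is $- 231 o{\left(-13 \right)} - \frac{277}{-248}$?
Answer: $\frac{248525}{248} \approx 1002.1$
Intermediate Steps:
$o{\left(q \right)} = \frac{q}{3}$
$- 231 o{\left(-13 \right)} - \frac{277}{-248} = - 231 \cdot \frac{1}{3} \left(-13\right) - \frac{277}{-248} = \left(-231\right) \left(- \frac{13}{3}\right) - - \frac{277}{248} = 1001 + \frac{277}{248} = \frac{248525}{248}$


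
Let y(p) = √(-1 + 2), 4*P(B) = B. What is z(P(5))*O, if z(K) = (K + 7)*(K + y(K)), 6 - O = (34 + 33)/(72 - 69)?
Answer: -4851/16 ≈ -303.19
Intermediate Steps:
P(B) = B/4
O = -49/3 (O = 6 - (34 + 33)/(72 - 69) = 6 - 67/3 = -49/3 ≈ -16.333)
y(p) = 1 (y(p) = √1 = 1)
z(K) = (1 + K)*(7 + K) (z(K) = (K + 7)*(K + 1) = (7 + K)*(1 + K) = (1 + K)*(7 + K))
z(P(5))*O = (7 + ((¼)*5)² + 8*((¼)*5))*(-49/3) = (7 + (5/4)² + 8*(5/4))*(-49/3) = (7 + 25/16 + 10)*(-49/3) = (297/16)*(-49/3) = -4851/16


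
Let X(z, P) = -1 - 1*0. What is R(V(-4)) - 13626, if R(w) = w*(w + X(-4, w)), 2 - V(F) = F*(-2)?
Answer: -13584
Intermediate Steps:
X(z, P) = -1 (X(z, P) = -1 + 0 = -1)
V(F) = 2 + 2*F (V(F) = 2 - F*(-2) = 2 - (-2)*F = 2 + 2*F)
R(w) = w*(-1 + w) (R(w) = w*(w - 1) = w*(-1 + w))
R(V(-4)) - 13626 = (2 + 2*(-4))*(-1 + (2 + 2*(-4))) - 13626 = (2 - 8)*(-1 + (2 - 8)) - 13626 = -6*(-1 - 6) - 13626 = -6*(-7) - 13626 = 42 - 13626 = -13584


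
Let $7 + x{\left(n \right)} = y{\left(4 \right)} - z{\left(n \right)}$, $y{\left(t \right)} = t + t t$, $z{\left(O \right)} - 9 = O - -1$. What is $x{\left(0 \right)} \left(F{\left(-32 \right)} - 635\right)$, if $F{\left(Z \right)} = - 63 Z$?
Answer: $4143$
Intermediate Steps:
$z{\left(O \right)} = 10 + O$ ($z{\left(O \right)} = 9 + \left(O - -1\right) = 9 + \left(O + 1\right) = 9 + \left(1 + O\right) = 10 + O$)
$y{\left(t \right)} = t + t^{2}$
$x{\left(n \right)} = 3 - n$ ($x{\left(n \right)} = -7 - \left(10 + n - 4 \left(1 + 4\right)\right) = -7 + \left(4 \cdot 5 - \left(10 + n\right)\right) = -7 + \left(20 - \left(10 + n\right)\right) = -7 - \left(-10 + n\right) = 3 - n$)
$x{\left(0 \right)} \left(F{\left(-32 \right)} - 635\right) = \left(3 - 0\right) \left(\left(-63\right) \left(-32\right) - 635\right) = \left(3 + 0\right) \left(2016 - 635\right) = 3 \cdot 1381 = 4143$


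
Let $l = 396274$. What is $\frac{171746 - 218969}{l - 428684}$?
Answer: $\frac{47223}{32410} \approx 1.4571$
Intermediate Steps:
$\frac{171746 - 218969}{l - 428684} = \frac{171746 - 218969}{396274 - 428684} = - \frac{47223}{-32410} = \left(-47223\right) \left(- \frac{1}{32410}\right) = \frac{47223}{32410}$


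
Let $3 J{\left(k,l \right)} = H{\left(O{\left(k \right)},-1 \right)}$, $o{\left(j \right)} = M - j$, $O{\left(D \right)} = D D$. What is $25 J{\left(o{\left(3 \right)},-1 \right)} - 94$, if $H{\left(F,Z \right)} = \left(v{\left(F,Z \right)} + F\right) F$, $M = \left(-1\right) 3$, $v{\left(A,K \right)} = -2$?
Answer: $10106$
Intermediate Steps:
$M = -3$
$O{\left(D \right)} = D^{2}$
$o{\left(j \right)} = -3 - j$
$H{\left(F,Z \right)} = F \left(-2 + F\right)$ ($H{\left(F,Z \right)} = \left(-2 + F\right) F = F \left(-2 + F\right)$)
$J{\left(k,l \right)} = \frac{k^{2} \left(-2 + k^{2}\right)}{3}$
$25 J{\left(o{\left(3 \right)},-1 \right)} - 94 = 25 \frac{\left(-3 - 3\right)^{2} \left(-2 + \left(-3 - 3\right)^{2}\right)}{3} - 94 = 25 \frac{\left(-6\right)^{2} \left(-2 + \left(-6\right)^{2}\right)}{3} - 94 = 25 \cdot \frac{1}{3} \cdot 36 \left(-2 + 36\right) - 94 = 25 \cdot \frac{1}{3} \cdot 36 \cdot 34 - 94 = 25 \cdot 408 - 94 = 10200 - 94 = 10106$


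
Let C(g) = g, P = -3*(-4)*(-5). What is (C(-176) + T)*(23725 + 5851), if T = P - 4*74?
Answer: -15734432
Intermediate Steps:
P = -60 (P = 12*(-5) = -60)
T = -356 (T = -60 - 4*74 = -60 - 296 = -356)
(C(-176) + T)*(23725 + 5851) = (-176 - 356)*(23725 + 5851) = -532*29576 = -15734432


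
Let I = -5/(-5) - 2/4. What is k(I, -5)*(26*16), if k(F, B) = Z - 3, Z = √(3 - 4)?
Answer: -1248 + 416*I ≈ -1248.0 + 416.0*I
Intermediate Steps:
Z = I (Z = √(-1) = I ≈ 1.0*I)
I = ½ (I = -5*(-⅕) - 2*¼ = 1 - ½ = ½ ≈ 0.50000)
k(F, B) = -3 + I (k(F, B) = I - 3 = -3 + I)
k(I, -5)*(26*16) = (-3 + I)*(26*16) = (-3 + I)*416 = -1248 + 416*I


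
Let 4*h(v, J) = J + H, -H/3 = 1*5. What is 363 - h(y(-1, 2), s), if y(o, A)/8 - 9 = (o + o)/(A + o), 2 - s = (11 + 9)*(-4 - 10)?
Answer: 1185/4 ≈ 296.25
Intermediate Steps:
s = 282 (s = 2 - (11 + 9)*(-4 - 10) = 2 - 20*(-14) = 2 - 1*(-280) = 2 + 280 = 282)
H = -15 (H = -3*5 = -15)
y(o, A) = 72 + 16*o/(A + o) (y(o, A) = 72 + 8*((o + o)/(A + o)) = 72 + 8*((2*o)/(A + o)) = 72 + 8*(2*o/(A + o)) = 72 + 16*o/(A + o))
h(v, J) = -15/4 + J/4 (h(v, J) = (J - 15)/4 = (-15 + J)/4 = -15/4 + J/4)
363 - h(y(-1, 2), s) = 363 - (-15/4 + (¼)*282) = 363 - (-15/4 + 141/2) = 363 - 1*267/4 = 363 - 267/4 = 1185/4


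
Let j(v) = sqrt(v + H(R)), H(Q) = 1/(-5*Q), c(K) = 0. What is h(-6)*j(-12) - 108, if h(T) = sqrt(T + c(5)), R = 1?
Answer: -108 - sqrt(1830)/5 ≈ -116.56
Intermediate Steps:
H(Q) = -1/(5*Q)
j(v) = sqrt(-1/5 + v) (j(v) = sqrt(v - 1/5/1) = sqrt(v - 1/5*1) = sqrt(v - 1/5) = sqrt(-1/5 + v))
h(T) = sqrt(T) (h(T) = sqrt(T + 0) = sqrt(T))
h(-6)*j(-12) - 108 = sqrt(-6)*(sqrt(-5 + 25*(-12))/5) - 108 = (I*sqrt(6))*(sqrt(-5 - 300)/5) - 108 = (I*sqrt(6))*(sqrt(-305)/5) - 108 = (I*sqrt(6))*((I*sqrt(305))/5) - 108 = (I*sqrt(6))*(I*sqrt(305)/5) - 108 = -sqrt(1830)/5 - 108 = -108 - sqrt(1830)/5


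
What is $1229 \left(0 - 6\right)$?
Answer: $-7374$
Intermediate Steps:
$1229 \left(0 - 6\right) = 1229 \left(-6\right) = -7374$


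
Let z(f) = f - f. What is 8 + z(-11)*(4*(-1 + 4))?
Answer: 8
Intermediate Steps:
z(f) = 0
8 + z(-11)*(4*(-1 + 4)) = 8 + 0*(4*(-1 + 4)) = 8 + 0*(4*3) = 8 + 0*12 = 8 + 0 = 8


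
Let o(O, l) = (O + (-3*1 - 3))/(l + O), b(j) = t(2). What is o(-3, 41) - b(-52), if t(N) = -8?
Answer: 295/38 ≈ 7.7632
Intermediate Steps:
b(j) = -8
o(O, l) = (-6 + O)/(O + l) (o(O, l) = (O + (-3 - 3))/(O + l) = (O - 6)/(O + l) = (-6 + O)/(O + l))
o(-3, 41) - b(-52) = (-6 - 3)/(-3 + 41) - 1*(-8) = -9/38 + 8 = 295/38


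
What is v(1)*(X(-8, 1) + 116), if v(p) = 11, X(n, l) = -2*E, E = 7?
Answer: 1122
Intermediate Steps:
X(n, l) = -14 (X(n, l) = -2*7 = -14)
v(1)*(X(-8, 1) + 116) = 11*(-14 + 116) = 11*102 = 1122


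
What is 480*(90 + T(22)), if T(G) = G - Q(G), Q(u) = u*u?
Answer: -178560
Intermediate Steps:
Q(u) = u**2
T(G) = G - G**2
480*(90 + T(22)) = 480*(90 + 22*(1 - 1*22)) = 480*(90 + 22*(1 - 22)) = 480*(90 + 22*(-21)) = 480*(90 - 462) = 480*(-372) = -178560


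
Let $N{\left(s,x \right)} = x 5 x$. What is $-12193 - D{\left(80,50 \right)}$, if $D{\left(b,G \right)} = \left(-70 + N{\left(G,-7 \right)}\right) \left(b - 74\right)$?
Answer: $-13243$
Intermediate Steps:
$N{\left(s,x \right)} = 5 x^{2}$ ($N{\left(s,x \right)} = 5 x x = 5 x^{2}$)
$D{\left(b,G \right)} = -12950 + 175 b$ ($D{\left(b,G \right)} = \left(-70 + 5 \left(-7\right)^{2}\right) \left(b - 74\right) = \left(-70 + 5 \cdot 49\right) \left(-74 + b\right) = \left(-70 + 245\right) \left(-74 + b\right) = 175 \left(-74 + b\right) = -12950 + 175 b$)
$-12193 - D{\left(80,50 \right)} = -12193 - \left(-12950 + 175 \cdot 80\right) = -12193 - \left(-12950 + 14000\right) = -12193 - 1050 = -13243$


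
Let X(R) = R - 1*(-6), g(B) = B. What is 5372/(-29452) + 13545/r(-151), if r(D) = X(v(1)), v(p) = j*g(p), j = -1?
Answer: 19945024/7363 ≈ 2708.8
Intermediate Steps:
v(p) = -p
X(R) = 6 + R (X(R) = R + 6 = 6 + R)
r(D) = 5 (r(D) = 6 - 1*1 = 6 - 1 = 5)
5372/(-29452) + 13545/r(-151) = 5372/(-29452) + 13545/5 = 5372*(-1/29452) + 13545*(1/5) = -1343/7363 + 2709 = 19945024/7363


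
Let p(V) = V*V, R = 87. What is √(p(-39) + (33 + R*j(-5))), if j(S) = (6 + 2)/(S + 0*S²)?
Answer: 3*√3930/5 ≈ 37.614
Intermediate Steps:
p(V) = V²
j(S) = 8/S (j(S) = 8/(S + 0) = 8/S)
√(p(-39) + (33 + R*j(-5))) = √((-39)² + (33 + 87*(8/(-5)))) = √(1521 + (33 + 87*(8*(-⅕)))) = √(1521 + (33 + 87*(-8/5))) = √(1521 + (33 - 696/5)) = √(1521 - 531/5) = √(7074/5) = 3*√3930/5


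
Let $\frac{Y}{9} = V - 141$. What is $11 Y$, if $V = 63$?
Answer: $-7722$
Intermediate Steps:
$Y = -702$ ($Y = 9 \left(63 - 141\right) = 9 \left(-78\right) = -702$)
$11 Y = 11 \left(-702\right) = -7722$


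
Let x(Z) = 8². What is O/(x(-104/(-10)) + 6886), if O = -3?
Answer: -3/6950 ≈ -0.00043165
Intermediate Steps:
x(Z) = 64
O/(x(-104/(-10)) + 6886) = -3/(64 + 6886) = -3/6950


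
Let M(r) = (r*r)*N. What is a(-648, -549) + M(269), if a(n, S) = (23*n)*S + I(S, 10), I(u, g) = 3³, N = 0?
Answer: 8182323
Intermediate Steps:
I(u, g) = 27
a(n, S) = 27 + 23*S*n (a(n, S) = (23*n)*S + 27 = 23*S*n + 27 = 27 + 23*S*n)
M(r) = 0 (M(r) = (r*r)*0 = r²*0 = 0)
a(-648, -549) + M(269) = (27 + 23*(-549)*(-648)) + 0 = (27 + 8182296) + 0 = 8182323 + 0 = 8182323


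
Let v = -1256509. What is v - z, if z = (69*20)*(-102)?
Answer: -1115749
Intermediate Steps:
z = -140760 (z = 1380*(-102) = -140760)
v - z = -1256509 - 1*(-140760) = -1256509 + 140760 = -1115749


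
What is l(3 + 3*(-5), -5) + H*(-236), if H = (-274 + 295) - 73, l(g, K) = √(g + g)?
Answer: 12272 + 2*I*√6 ≈ 12272.0 + 4.899*I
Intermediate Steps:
l(g, K) = √2*√g (l(g, K) = √(2*g) = √2*√g)
H = -52 (H = 21 - 73 = -52)
l(3 + 3*(-5), -5) + H*(-236) = √2*√(3 + 3*(-5)) - 52*(-236) = √2*√(3 - 15) + 12272 = √2*√(-12) + 12272 = √2*(2*I*√3) + 12272 = 2*I*√6 + 12272 = 12272 + 2*I*√6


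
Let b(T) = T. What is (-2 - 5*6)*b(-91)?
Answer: 2912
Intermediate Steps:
(-2 - 5*6)*b(-91) = (-2 - 5*6)*(-91) = (-2 - 30)*(-91) = -32*(-91) = 2912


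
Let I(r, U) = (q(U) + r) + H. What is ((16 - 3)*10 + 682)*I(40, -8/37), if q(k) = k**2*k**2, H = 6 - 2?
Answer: 66963350160/1874161 ≈ 35730.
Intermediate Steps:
H = 4
q(k) = k**4
I(r, U) = 4 + r + U**4 (I(r, U) = (U**4 + r) + 4 = (r + U**4) + 4 = 4 + r + U**4)
((16 - 3)*10 + 682)*I(40, -8/37) = ((16 - 3)*10 + 682)*(4 + 40 + (-8/37)**4) = (13*10 + 682)*(4 + 40 + (-8*1/37)**4) = (130 + 682)*(4 + 40 + (-8/37)**4) = 812*(4 + 40 + 4096/1874161) = 812*(82467180/1874161) = 66963350160/1874161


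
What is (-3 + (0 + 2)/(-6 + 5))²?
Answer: 25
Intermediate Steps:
(-3 + (0 + 2)/(-6 + 5))² = (-3 + 2/(-1))² = (-3 + 2*(-1))² = (-3 - 2)² = (-5)² = 25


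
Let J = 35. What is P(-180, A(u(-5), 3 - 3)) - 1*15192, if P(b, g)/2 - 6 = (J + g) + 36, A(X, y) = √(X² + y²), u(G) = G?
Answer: -15028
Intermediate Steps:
P(b, g) = 154 + 2*g (P(b, g) = 12 + 2*((35 + g) + 36) = 12 + 2*(71 + g) = 12 + (142 + 2*g) = 154 + 2*g)
P(-180, A(u(-5), 3 - 3)) - 1*15192 = (154 + 2*√((-5)² + (3 - 3)²)) - 1*15192 = (154 + 2*√(25 + 0²)) - 15192 = (154 + 2*√(25 + 0)) - 15192 = (154 + 2*√25) - 15192 = (154 + 2*5) - 15192 = (154 + 10) - 15192 = 164 - 15192 = -15028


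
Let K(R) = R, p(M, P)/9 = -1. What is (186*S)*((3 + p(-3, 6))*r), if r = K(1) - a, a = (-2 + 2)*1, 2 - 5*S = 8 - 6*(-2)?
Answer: 20088/5 ≈ 4017.6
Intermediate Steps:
p(M, P) = -9 (p(M, P) = 9*(-1) = -9)
S = -18/5 (S = ⅖ - (8 - 6*(-2))/5 = ⅖ - (8 + 12)/5 = ⅖ - ⅕*20 = ⅖ - 4 = -18/5 ≈ -3.6000)
a = 0 (a = 0*1 = 0)
r = 1 (r = 1 - 1*0 = 1 + 0 = 1)
(186*S)*((3 + p(-3, 6))*r) = (186*(-18/5))*((3 - 9)*1) = -(-20088)/5 = -3348/5*(-6) = 20088/5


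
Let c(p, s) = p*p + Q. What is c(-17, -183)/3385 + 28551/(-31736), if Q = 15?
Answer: -86997391/107426360 ≈ -0.80983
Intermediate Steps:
c(p, s) = 15 + p² (c(p, s) = p*p + 15 = p² + 15 = 15 + p²)
c(-17, -183)/3385 + 28551/(-31736) = (15 + (-17)²)/3385 + 28551/(-31736) = (15 + 289)*(1/3385) + 28551*(-1/31736) = 304*(1/3385) - 28551/31736 = 304/3385 - 28551/31736 = -86997391/107426360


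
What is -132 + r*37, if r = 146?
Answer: 5270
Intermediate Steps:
-132 + r*37 = -132 + 146*37 = -132 + 5402 = 5270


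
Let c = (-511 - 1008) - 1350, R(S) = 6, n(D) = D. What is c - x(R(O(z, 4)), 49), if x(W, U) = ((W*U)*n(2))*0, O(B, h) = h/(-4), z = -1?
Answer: -2869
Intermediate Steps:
O(B, h) = -h/4 (O(B, h) = h*(-¼) = -h/4)
x(W, U) = 0 (x(W, U) = ((W*U)*2)*0 = ((U*W)*2)*0 = (2*U*W)*0 = 0)
c = -2869 (c = -1519 - 1350 = -2869)
c - x(R(O(z, 4)), 49) = -2869 - 1*0 = -2869 + 0 = -2869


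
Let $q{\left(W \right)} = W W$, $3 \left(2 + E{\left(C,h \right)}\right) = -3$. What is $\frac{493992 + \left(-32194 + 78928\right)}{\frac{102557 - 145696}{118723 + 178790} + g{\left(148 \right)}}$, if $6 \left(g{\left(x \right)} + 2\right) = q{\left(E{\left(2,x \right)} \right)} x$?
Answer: $\frac{160873014438}{65409721} \approx 2459.5$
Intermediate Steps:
$E{\left(C,h \right)} = -3$ ($E{\left(C,h \right)} = -2 + \frac{1}{3} \left(-3\right) = -2 - 1 = -3$)
$q{\left(W \right)} = W^{2}$
$g{\left(x \right)} = -2 + \frac{3 x}{2}$ ($g{\left(x \right)} = -2 + \frac{\left(-3\right)^{2} x}{6} = -2 + \frac{9 x}{6} = -2 + \frac{3 x}{2}$)
$\frac{493992 + \left(-32194 + 78928\right)}{\frac{102557 - 145696}{118723 + 178790} + g{\left(148 \right)}} = \frac{493992 + \left(-32194 + 78928\right)}{\frac{102557 - 145696}{118723 + 178790} + \left(-2 + \frac{3}{2} \cdot 148\right)} = \frac{493992 + 46734}{- \frac{43139}{297513} + \left(-2 + 222\right)} = \frac{540726}{\left(-43139\right) \frac{1}{297513} + 220} = \frac{540726}{- \frac{43139}{297513} + 220} = \frac{540726}{\frac{65409721}{297513}} = 540726 \cdot \frac{297513}{65409721} = \frac{160873014438}{65409721}$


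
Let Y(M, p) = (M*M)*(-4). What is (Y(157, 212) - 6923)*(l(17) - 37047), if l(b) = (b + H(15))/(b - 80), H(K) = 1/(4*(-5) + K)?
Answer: 19545952657/5 ≈ 3.9092e+9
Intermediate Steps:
H(K) = 1/(-20 + K)
Y(M, p) = -4*M**2 (Y(M, p) = M**2*(-4) = -4*M**2)
l(b) = (-1/5 + b)/(-80 + b) (l(b) = (b + 1/(-20 + 15))/(b - 80) = (b + 1/(-5))/(-80 + b) = (b - 1/5)/(-80 + b) = (-1/5 + b)/(-80 + b))
(Y(157, 212) - 6923)*(l(17) - 37047) = (-4*157**2 - 6923)*((-1/5 + 17)/(-80 + 17) - 37047) = (-4*24649 - 6923)*((84/5)/(-63) - 37047) = (-98596 - 6923)*(-1/63*84/5 - 37047) = -105519*(-4/15 - 37047) = -105519*(-555709/15) = 19545952657/5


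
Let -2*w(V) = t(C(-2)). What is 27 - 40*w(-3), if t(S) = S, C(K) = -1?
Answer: 7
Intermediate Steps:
w(V) = ½ (w(V) = -½*(-1) = ½)
27 - 40*w(-3) = 27 - 40*½ = 27 - 20 = 7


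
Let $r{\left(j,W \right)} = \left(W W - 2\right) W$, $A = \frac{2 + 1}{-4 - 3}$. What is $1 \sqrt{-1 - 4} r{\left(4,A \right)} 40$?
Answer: $\frac{10680 i \sqrt{5}}{343} \approx 69.625 i$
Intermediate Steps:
$A = - \frac{3}{7}$ ($A = \frac{3}{-7} = 3 \left(- \frac{1}{7}\right) = - \frac{3}{7} \approx -0.42857$)
$r{\left(j,W \right)} = W \left(-2 + W^{2}\right)$ ($r{\left(j,W \right)} = \left(W^{2} - 2\right) W = \left(-2 + W^{2}\right) W = W \left(-2 + W^{2}\right)$)
$1 \sqrt{-1 - 4} r{\left(4,A \right)} 40 = 1 \sqrt{-1 - 4} \left(- \frac{3 \left(-2 + \left(- \frac{3}{7}\right)^{2}\right)}{7}\right) 40 = 1 \sqrt{-5} \left(- \frac{3 \left(-2 + \frac{9}{49}\right)}{7}\right) 40 = 1 i \sqrt{5} \left(\left(- \frac{3}{7}\right) \left(- \frac{89}{49}\right)\right) 40 = i \sqrt{5} \cdot \frac{267}{343} \cdot 40 = \frac{267 i \sqrt{5}}{343} \cdot 40 = \frac{10680 i \sqrt{5}}{343}$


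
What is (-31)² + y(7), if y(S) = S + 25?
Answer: 993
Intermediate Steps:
y(S) = 25 + S
(-31)² + y(7) = (-31)² + (25 + 7) = 961 + 32 = 993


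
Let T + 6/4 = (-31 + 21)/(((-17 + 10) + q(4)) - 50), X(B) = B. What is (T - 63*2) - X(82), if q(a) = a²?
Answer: -17159/82 ≈ -209.26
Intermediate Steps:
T = -103/82 (T = -3/2 + (-31 + 21)/(((-17 + 10) + 4²) - 50) = -3/2 - 10/((-7 + 16) - 50) = -3/2 - 10/(9 - 50) = -3/2 - 10/(-41) = -3/2 - 10*(-1/41) = -3/2 + 10/41 = -103/82 ≈ -1.2561)
(T - 63*2) - X(82) = (-103/82 - 63*2) - 1*82 = (-103/82 - 126) - 82 = -10435/82 - 82 = -17159/82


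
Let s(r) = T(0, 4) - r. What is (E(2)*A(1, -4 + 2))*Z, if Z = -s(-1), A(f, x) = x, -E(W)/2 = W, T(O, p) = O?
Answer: -8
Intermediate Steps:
E(W) = -2*W
s(r) = -r (s(r) = 0 - r = -r)
Z = -1 (Z = -(-1)*(-1) = -1*1 = -1)
(E(2)*A(1, -4 + 2))*Z = ((-2*2)*(-4 + 2))*(-1) = -4*(-2)*(-1) = 8*(-1) = -8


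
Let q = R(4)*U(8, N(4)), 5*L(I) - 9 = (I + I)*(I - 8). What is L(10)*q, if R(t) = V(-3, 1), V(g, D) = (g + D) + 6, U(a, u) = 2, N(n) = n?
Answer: 392/5 ≈ 78.400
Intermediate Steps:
V(g, D) = 6 + D + g (V(g, D) = (D + g) + 6 = 6 + D + g)
R(t) = 4 (R(t) = 6 + 1 - 3 = 4)
L(I) = 9/5 + 2*I*(-8 + I)/5 (L(I) = 9/5 + ((I + I)*(I - 8))/5 = 9/5 + ((2*I)*(-8 + I))/5 = 9/5 + (2*I*(-8 + I))/5 = 9/5 + 2*I*(-8 + I)/5)
q = 8 (q = 4*2 = 8)
L(10)*q = (9/5 - 16/5*10 + (2/5)*10**2)*8 = (9/5 - 32 + (2/5)*100)*8 = (9/5 - 32 + 40)*8 = (49/5)*8 = 392/5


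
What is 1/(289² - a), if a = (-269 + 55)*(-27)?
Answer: 1/77743 ≈ 1.2863e-5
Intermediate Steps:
a = 5778 (a = -214*(-27) = 5778)
1/(289² - a) = 1/(289² - 1*5778) = 1/(83521 - 5778) = 1/77743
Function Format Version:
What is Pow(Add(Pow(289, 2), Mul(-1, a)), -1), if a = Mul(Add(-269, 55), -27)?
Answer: Rational(1, 77743) ≈ 1.2863e-5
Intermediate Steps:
a = 5778 (a = Mul(-214, -27) = 5778)
Pow(Add(Pow(289, 2), Mul(-1, a)), -1) = Pow(Add(Pow(289, 2), Mul(-1, 5778)), -1) = Pow(Add(83521, -5778), -1) = Pow(77743, -1) = Rational(1, 77743)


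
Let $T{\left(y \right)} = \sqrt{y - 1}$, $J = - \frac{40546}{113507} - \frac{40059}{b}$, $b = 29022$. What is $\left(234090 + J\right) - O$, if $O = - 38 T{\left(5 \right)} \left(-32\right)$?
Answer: $\frac{254374031857469}{1098066718} \approx 2.3166 \cdot 10^{5}$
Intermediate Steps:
$J = - \frac{1907900975}{1098066718}$ ($J = - \frac{40546}{113507} - \frac{40059}{29022} = \left(-40546\right) \frac{1}{113507} - \frac{13353}{9674} = - \frac{40546}{113507} - \frac{13353}{9674} = - \frac{1907900975}{1098066718} \approx -1.7375$)
$T{\left(y \right)} = \sqrt{-1 + y}$
$O = 2432$ ($O = - 38 \sqrt{-1 + 5} \left(-32\right) = - 38 \sqrt{4} \left(-32\right) = \left(-38\right) 2 \left(-32\right) = \left(-76\right) \left(-32\right) = 2432$)
$\left(234090 + J\right) - O = \left(234090 - \frac{1907900975}{1098066718}\right) - 2432 = \frac{257044530115645}{1098066718} - 2432 = \frac{254374031857469}{1098066718}$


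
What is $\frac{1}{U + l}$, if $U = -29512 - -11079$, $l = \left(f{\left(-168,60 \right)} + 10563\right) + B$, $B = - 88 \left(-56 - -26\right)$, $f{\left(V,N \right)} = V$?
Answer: $- \frac{1}{5398} \approx -0.00018525$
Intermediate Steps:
$B = 2640$ ($B = - 88 \left(-56 + \left(-13 + 39\right)\right) = - 88 \left(-56 + 26\right) = \left(-88\right) \left(-30\right) = 2640$)
$l = 13035$ ($l = \left(-168 + 10563\right) + 2640 = 10395 + 2640 = 13035$)
$U = -18433$ ($U = -29512 + 11079 = -18433$)
$\frac{1}{U + l} = \frac{1}{-18433 + 13035} = \frac{1}{-5398} = - \frac{1}{5398}$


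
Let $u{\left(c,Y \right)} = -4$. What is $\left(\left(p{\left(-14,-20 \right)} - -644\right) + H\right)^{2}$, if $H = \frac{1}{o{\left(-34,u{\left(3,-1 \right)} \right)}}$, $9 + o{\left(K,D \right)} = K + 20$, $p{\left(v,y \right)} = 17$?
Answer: $\frac{231100804}{529} \approx 4.3686 \cdot 10^{5}$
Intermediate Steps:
$o{\left(K,D \right)} = 11 + K$ ($o{\left(K,D \right)} = -9 + \left(K + 20\right) = -9 + \left(20 + K\right) = 11 + K$)
$H = - \frac{1}{23}$ ($H = \frac{1}{11 - 34} = \frac{1}{-23} = - \frac{1}{23} \approx -0.043478$)
$\left(\left(p{\left(-14,-20 \right)} - -644\right) + H\right)^{2} = \left(\left(17 - -644\right) - \frac{1}{23}\right)^{2} = \left(\left(17 + 644\right) - \frac{1}{23}\right)^{2} = \left(661 - \frac{1}{23}\right)^{2} = \left(\frac{15202}{23}\right)^{2} = \frac{231100804}{529}$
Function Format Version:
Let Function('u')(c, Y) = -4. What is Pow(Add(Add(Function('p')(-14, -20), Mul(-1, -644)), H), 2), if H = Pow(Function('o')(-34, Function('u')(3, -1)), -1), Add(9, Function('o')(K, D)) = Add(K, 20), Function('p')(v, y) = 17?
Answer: Rational(231100804, 529) ≈ 4.3686e+5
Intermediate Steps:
Function('o')(K, D) = Add(11, K) (Function('o')(K, D) = Add(-9, Add(K, 20)) = Add(-9, Add(20, K)) = Add(11, K))
H = Rational(-1, 23) (H = Pow(Add(11, -34), -1) = Pow(-23, -1) = Rational(-1, 23) ≈ -0.043478)
Pow(Add(Add(Function('p')(-14, -20), Mul(-1, -644)), H), 2) = Pow(Add(Add(17, Mul(-1, -644)), Rational(-1, 23)), 2) = Pow(Add(Add(17, 644), Rational(-1, 23)), 2) = Pow(Add(661, Rational(-1, 23)), 2) = Pow(Rational(15202, 23), 2) = Rational(231100804, 529)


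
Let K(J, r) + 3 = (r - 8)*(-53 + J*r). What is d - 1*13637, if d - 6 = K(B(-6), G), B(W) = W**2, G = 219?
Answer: 1638707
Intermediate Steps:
K(J, r) = -3 + (-53 + J*r)*(-8 + r) (K(J, r) = -3 + (r - 8)*(-53 + J*r) = -3 + (-8 + r)*(-53 + J*r) = -3 + (-53 + J*r)*(-8 + r))
d = 1652344 (d = 6 + (421 - 53*219 + (-6)**2*219**2 - 8*(-6)**2*219) = 6 + (421 - 11607 + 36*47961 - 8*36*219) = 6 + (421 - 11607 + 1726596 - 63072) = 6 + 1652338 = 1652344)
d - 1*13637 = 1652344 - 1*13637 = 1652344 - 13637 = 1638707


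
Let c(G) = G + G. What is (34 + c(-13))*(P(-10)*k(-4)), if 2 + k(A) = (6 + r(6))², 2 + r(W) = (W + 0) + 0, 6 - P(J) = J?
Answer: 12544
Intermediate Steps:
P(J) = 6 - J
r(W) = -2 + W (r(W) = -2 + ((W + 0) + 0) = -2 + (W + 0) = -2 + W)
k(A) = 98 (k(A) = -2 + (6 + (-2 + 6))² = -2 + (6 + 4)² = -2 + 10² = -2 + 100 = 98)
c(G) = 2*G
(34 + c(-13))*(P(-10)*k(-4)) = (34 + 2*(-13))*((6 - 1*(-10))*98) = (34 - 26)*((6 + 10)*98) = 8*(16*98) = 8*1568 = 12544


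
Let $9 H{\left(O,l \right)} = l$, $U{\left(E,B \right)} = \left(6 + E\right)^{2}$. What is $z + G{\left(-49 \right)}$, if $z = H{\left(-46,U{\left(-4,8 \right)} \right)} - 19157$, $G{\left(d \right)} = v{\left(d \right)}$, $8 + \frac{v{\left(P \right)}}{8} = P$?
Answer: $- \frac{176513}{9} \approx -19613.0$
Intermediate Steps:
$v{\left(P \right)} = -64 + 8 P$
$G{\left(d \right)} = -64 + 8 d$
$H{\left(O,l \right)} = \frac{l}{9}$
$z = - \frac{172409}{9}$ ($z = \frac{\left(6 - 4\right)^{2}}{9} - 19157 = \frac{2^{2}}{9} - 19157 = \frac{1}{9} \cdot 4 - 19157 = \frac{4}{9} - 19157 = - \frac{172409}{9} \approx -19157.0$)
$z + G{\left(-49 \right)} = - \frac{172409}{9} + \left(-64 + 8 \left(-49\right)\right) = - \frac{172409}{9} - 456 = - \frac{176513}{9}$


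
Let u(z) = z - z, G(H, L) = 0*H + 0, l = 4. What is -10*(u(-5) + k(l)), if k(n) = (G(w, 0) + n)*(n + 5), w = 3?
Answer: -360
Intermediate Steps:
G(H, L) = 0 (G(H, L) = 0 + 0 = 0)
u(z) = 0
k(n) = n*(5 + n) (k(n) = (0 + n)*(n + 5) = n*(5 + n))
-10*(u(-5) + k(l)) = -10*(0 + 4*(5 + 4)) = -10*(0 + 4*9) = -10*(0 + 36) = -10*36 = -360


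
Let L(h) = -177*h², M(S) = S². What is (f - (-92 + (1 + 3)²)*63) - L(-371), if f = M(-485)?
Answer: 24602470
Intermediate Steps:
f = 235225 (f = (-485)² = 235225)
(f - (-92 + (1 + 3)²)*63) - L(-371) = (235225 - (-92 + (1 + 3)²)*63) - (-177)*(-371)² = (235225 - (-92 + 4²)*63) - (-177)*137641 = (235225 - (-92 + 16)*63) - 1*(-24362457) = (235225 - (-76)*63) + 24362457 = (235225 - 1*(-4788)) + 24362457 = (235225 + 4788) + 24362457 = 240013 + 24362457 = 24602470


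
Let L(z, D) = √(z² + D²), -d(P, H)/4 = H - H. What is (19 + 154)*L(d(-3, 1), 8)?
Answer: 1384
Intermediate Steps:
d(P, H) = 0 (d(P, H) = -4*(H - H) = -4*0 = 0)
L(z, D) = √(D² + z²)
(19 + 154)*L(d(-3, 1), 8) = (19 + 154)*√(8² + 0²) = 173*√(64 + 0) = 173*√64 = 173*8 = 1384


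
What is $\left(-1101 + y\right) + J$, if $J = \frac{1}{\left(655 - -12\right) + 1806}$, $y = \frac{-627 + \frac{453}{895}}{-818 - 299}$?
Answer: $- \frac{2720609369204}{2472295195} \approx -1100.4$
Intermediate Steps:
$y = \frac{560712}{999715}$ ($y = \frac{-627 + 453 \cdot \frac{1}{895}}{-1117} = \left(-627 + \frac{453}{895}\right) \left(- \frac{1}{1117}\right) = \left(- \frac{560712}{895}\right) \left(- \frac{1}{1117}\right) = \frac{560712}{999715} \approx 0.56087$)
$J = \frac{1}{2473}$ ($J = \frac{1}{\left(655 + 12\right) + 1806} = \frac{1}{667 + 1806} = \frac{1}{2473} \approx 0.00040437$)
$\left(-1101 + y\right) + J = \left(-1101 + \frac{560712}{999715}\right) + \frac{1}{2473} = - \frac{1100125503}{999715} + \frac{1}{2473} = - \frac{2720609369204}{2472295195}$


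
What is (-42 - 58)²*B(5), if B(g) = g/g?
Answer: 10000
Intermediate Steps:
B(g) = 1
(-42 - 58)²*B(5) = (-42 - 58)²*1 = (-100)²*1 = 10000*1 = 10000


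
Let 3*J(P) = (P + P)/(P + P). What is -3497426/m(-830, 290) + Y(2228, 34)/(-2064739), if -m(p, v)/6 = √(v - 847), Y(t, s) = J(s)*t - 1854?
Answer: 3334/6194217 - 1748713*I*√557/1671 ≈ 0.00053824 - 24698.0*I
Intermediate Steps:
J(P) = ⅓ (J(P) = ((P + P)/(P + P))/3 = ((2*P)/((2*P)))/3 = ((2*P)*(1/(2*P)))/3 = (⅓)*1 = ⅓)
Y(t, s) = -1854 + t/3 (Y(t, s) = t/3 - 1854 = -1854 + t/3)
m(p, v) = -6*√(-847 + v) (m(p, v) = -6*√(v - 847) = -6*√(-847 + v))
-3497426/m(-830, 290) + Y(2228, 34)/(-2064739) = -3497426*(-1/(6*√(-847 + 290))) + (-1854 + (⅓)*2228)/(-2064739) = -3497426*I*√557/3342 + (-1854 + 2228/3)*(-1/2064739) = -3497426*I*√557/3342 - 3334/3*(-1/2064739) = -3497426*I*√557/3342 + 3334/6194217 = -1748713*I*√557/1671 + 3334/6194217 = 3334/6194217 - 1748713*I*√557/1671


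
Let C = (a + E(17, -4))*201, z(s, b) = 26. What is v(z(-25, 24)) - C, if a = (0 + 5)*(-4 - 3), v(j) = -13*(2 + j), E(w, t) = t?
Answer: 7475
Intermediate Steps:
v(j) = -26 - 13*j
a = -35 (a = 5*(-7) = -35)
C = -7839 (C = (-35 - 4)*201 = -39*201 = -7839)
v(z(-25, 24)) - C = (-26 - 13*26) - 1*(-7839) = (-26 - 338) + 7839 = -364 + 7839 = 7475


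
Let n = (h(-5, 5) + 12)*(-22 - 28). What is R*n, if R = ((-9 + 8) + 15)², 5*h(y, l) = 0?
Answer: -117600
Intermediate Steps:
h(y, l) = 0 (h(y, l) = (⅕)*0 = 0)
R = 196 (R = (-1 + 15)² = 14² = 196)
n = -600 (n = (0 + 12)*(-22 - 28) = 12*(-50) = -600)
R*n = 196*(-600) = -117600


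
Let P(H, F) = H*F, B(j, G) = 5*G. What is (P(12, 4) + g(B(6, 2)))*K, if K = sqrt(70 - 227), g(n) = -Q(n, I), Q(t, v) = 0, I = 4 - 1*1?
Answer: 48*I*sqrt(157) ≈ 601.44*I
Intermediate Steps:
I = 3 (I = 4 - 1 = 3)
P(H, F) = F*H
g(n) = 0 (g(n) = -1*0 = 0)
K = I*sqrt(157) (K = sqrt(-157) = I*sqrt(157) ≈ 12.53*I)
(P(12, 4) + g(B(6, 2)))*K = (4*12 + 0)*(I*sqrt(157)) = (48 + 0)*(I*sqrt(157)) = 48*(I*sqrt(157)) = 48*I*sqrt(157)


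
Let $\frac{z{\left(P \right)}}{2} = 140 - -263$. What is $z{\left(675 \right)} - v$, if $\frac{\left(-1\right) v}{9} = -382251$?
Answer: $-3439453$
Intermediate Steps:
$v = 3440259$ ($v = \left(-9\right) \left(-382251\right) = 3440259$)
$z{\left(P \right)} = 806$ ($z{\left(P \right)} = 2 \left(140 - -263\right) = 2 \left(140 + 263\right) = 2 \cdot 403 = 806$)
$z{\left(675 \right)} - v = 806 - 3440259 = -3439453$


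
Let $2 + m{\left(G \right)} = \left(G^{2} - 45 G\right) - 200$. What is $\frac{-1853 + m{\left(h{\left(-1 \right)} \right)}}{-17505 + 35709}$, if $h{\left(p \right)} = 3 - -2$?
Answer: $- \frac{55}{444} \approx -0.12387$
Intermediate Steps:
$h{\left(p \right)} = 5$ ($h{\left(p \right)} = 3 + 2 = 5$)
$m{\left(G \right)} = -202 + G^{2} - 45 G$ ($m{\left(G \right)} = -2 - \left(200 - G^{2} + 45 G\right) = -202 + G^{2} - 45 G$)
$\frac{-1853 + m{\left(h{\left(-1 \right)} \right)}}{-17505 + 35709} = \frac{-1853 - \left(427 - 25\right)}{-17505 + 35709} = \frac{-1853 - 402}{18204} = \left(-1853 - 402\right) \frac{1}{18204} = \left(-2255\right) \frac{1}{18204} = - \frac{55}{444}$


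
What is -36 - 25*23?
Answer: -611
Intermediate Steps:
-36 - 25*23 = -36 - 575 = -611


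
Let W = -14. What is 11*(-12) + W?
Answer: -146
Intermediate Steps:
11*(-12) + W = 11*(-12) - 14 = -132 - 14 = -146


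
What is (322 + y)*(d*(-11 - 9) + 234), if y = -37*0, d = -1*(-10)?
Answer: 10948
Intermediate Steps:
d = 10
y = 0
(322 + y)*(d*(-11 - 9) + 234) = (322 + 0)*(10*(-11 - 9) + 234) = 322*(10*(-20) + 234) = 322*(-200 + 234) = 322*34 = 10948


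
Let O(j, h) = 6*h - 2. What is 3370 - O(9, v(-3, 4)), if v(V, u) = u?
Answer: 3348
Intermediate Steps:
O(j, h) = -2 + 6*h
3370 - O(9, v(-3, 4)) = 3370 - (-2 + 6*4) = 3370 - (-2 + 24) = 3370 - 1*22 = 3370 - 22 = 3348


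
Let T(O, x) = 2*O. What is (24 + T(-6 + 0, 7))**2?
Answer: 144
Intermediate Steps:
(24 + T(-6 + 0, 7))**2 = (24 + 2*(-6 + 0))**2 = (24 + 2*(-6))**2 = (24 - 12)**2 = 12**2 = 144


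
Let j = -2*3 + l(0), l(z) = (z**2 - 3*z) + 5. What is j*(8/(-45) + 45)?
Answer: -2017/45 ≈ -44.822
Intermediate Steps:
l(z) = 5 + z**2 - 3*z
j = -1 (j = -2*3 + (5 + 0**2 - 3*0) = -6 + (5 + 0 + 0) = -6 + 5 = -1)
j*(8/(-45) + 45) = -(8/(-45) + 45) = -(8*(-1/45) + 45) = -(-8/45 + 45) = -1*2017/45 = -2017/45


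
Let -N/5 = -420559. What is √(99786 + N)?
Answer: √2202581 ≈ 1484.1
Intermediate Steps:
N = 2102795 (N = -5*(-420559) = 2102795)
√(99786 + N) = √(99786 + 2102795) = √2202581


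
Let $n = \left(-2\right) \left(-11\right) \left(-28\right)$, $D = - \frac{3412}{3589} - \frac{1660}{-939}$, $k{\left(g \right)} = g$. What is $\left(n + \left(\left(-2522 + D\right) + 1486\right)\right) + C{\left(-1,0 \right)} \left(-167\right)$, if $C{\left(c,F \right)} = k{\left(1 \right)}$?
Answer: $- \frac{6127405277}{3370071} \approx -1818.2$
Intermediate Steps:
$C{\left(c,F \right)} = 1$
$D = \frac{2753872}{3370071}$ ($D = \left(-3412\right) \frac{1}{3589} - - \frac{1660}{939} = - \frac{3412}{3589} + \frac{1660}{939} = \frac{2753872}{3370071} \approx 0.81716$)
$n = -616$ ($n = 22 \left(-28\right) = -616$)
$\left(n + \left(\left(-2522 + D\right) + 1486\right)\right) + C{\left(-1,0 \right)} \left(-167\right) = \left(-616 + \left(\left(-2522 + \frac{2753872}{3370071}\right) + 1486\right)\right) + 1 \left(-167\right) = \left(-616 + \left(- \frac{8496565190}{3370071} + 1486\right)\right) - 167 = \left(-616 - \frac{3488639684}{3370071}\right) - 167 = - \frac{5564603420}{3370071} - 167 = - \frac{6127405277}{3370071}$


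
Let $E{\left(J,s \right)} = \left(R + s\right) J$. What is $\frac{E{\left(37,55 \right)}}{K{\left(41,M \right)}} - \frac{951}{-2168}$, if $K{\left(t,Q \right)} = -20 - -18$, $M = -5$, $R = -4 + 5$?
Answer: $- \frac{2245097}{2168} \approx -1035.6$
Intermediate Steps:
$R = 1$
$E{\left(J,s \right)} = J \left(1 + s\right)$ ($E{\left(J,s \right)} = \left(1 + s\right) J = J \left(1 + s\right)$)
$K{\left(t,Q \right)} = -2$ ($K{\left(t,Q \right)} = -20 + 18 = -2$)
$\frac{E{\left(37,55 \right)}}{K{\left(41,M \right)}} - \frac{951}{-2168} = \frac{37 \left(1 + 55\right)}{-2} - \frac{951}{-2168} = 37 \cdot 56 \left(- \frac{1}{2}\right) - - \frac{951}{2168} = 2072 \left(- \frac{1}{2}\right) + \frac{951}{2168} = -1036 + \frac{951}{2168} = - \frac{2245097}{2168}$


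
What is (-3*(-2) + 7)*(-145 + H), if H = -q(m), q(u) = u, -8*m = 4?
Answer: -3757/2 ≈ -1878.5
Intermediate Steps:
m = -½ (m = -⅛*4 = -½ ≈ -0.50000)
H = ½ (H = -1*(-½) = ½ ≈ 0.50000)
(-3*(-2) + 7)*(-145 + H) = (-3*(-2) + 7)*(-145 + ½) = (6 + 7)*(-289/2) = 13*(-289/2) = -3757/2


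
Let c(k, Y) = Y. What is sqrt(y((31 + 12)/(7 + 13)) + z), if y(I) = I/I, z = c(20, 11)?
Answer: 2*sqrt(3) ≈ 3.4641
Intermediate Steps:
z = 11
y(I) = 1
sqrt(y((31 + 12)/(7 + 13)) + z) = sqrt(1 + 11) = sqrt(12) = 2*sqrt(3)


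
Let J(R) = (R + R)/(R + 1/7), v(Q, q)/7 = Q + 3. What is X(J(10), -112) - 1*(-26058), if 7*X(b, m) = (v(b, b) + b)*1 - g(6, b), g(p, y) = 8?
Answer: 12952869/497 ≈ 26062.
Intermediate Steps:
v(Q, q) = 21 + 7*Q (v(Q, q) = 7*(Q + 3) = 7*(3 + Q) = 21 + 7*Q)
J(R) = 2*R/(⅐ + R) (J(R) = (2*R)/(R + ⅐) = (2*R)/(⅐ + R) = 2*R/(⅐ + R))
X(b, m) = 13/7 + 8*b/7 (X(b, m) = (((21 + 7*b) + b)*1 - 1*8)/7 = ((21 + 8*b)*1 - 8)/7 = ((21 + 8*b) - 8)/7 = (13 + 8*b)/7 = 13/7 + 8*b/7)
X(J(10), -112) - 1*(-26058) = (13/7 + 8*(14*10/(1 + 7*10))/7) - 1*(-26058) = (13/7 + 8*(14*10/(1 + 70))/7) + 26058 = (13/7 + 8*(14*10/71)/7) + 26058 = (13/7 + 8*(14*10*(1/71))/7) + 26058 = (13/7 + (8/7)*(140/71)) + 26058 = (13/7 + 160/71) + 26058 = 2043/497 + 26058 = 12952869/497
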